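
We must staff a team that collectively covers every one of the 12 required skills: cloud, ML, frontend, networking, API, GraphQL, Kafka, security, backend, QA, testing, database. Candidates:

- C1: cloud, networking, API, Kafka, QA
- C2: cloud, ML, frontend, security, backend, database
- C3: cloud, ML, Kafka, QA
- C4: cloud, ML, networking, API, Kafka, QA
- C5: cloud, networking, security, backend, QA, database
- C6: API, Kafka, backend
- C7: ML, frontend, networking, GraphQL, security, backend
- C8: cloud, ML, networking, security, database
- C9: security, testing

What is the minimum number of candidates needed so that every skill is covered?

4

C1, C2, C7, C9 together cover {cloud, ML, frontend, networking, API, GraphQL, Kafka, security, backend, QA, testing, database} — every skill.
No 3 of the 9 candidates cover everything (all 84 triples fall short), so 4 is minimum.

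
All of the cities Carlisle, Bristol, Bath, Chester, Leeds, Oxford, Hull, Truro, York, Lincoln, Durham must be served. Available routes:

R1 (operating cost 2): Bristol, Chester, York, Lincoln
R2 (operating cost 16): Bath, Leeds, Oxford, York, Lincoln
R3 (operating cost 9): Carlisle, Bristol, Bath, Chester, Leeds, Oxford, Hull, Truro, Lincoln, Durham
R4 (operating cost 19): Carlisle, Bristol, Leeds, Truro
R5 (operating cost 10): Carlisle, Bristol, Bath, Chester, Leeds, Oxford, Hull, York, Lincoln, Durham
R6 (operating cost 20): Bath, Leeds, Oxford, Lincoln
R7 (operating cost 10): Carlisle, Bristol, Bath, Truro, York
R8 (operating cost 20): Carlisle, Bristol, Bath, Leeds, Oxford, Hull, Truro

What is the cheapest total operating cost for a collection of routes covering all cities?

11

R1, R3 cover every city at operating cost 2 + 9 = 11.
Any cover uses at least 2 routes; among all covering selections none totals below 11.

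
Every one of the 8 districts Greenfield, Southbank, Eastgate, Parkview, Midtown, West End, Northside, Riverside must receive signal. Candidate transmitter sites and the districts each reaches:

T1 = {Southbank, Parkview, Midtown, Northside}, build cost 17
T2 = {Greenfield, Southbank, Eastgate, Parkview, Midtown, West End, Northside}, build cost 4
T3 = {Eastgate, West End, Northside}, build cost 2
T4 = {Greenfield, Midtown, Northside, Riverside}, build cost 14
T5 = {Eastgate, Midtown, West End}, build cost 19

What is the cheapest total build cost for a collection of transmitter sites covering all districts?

18

T2, T4 cover every district at build cost 4 + 14 = 18.
Any cover uses at least 2 transmitter sites; among all covering selections none totals below 18.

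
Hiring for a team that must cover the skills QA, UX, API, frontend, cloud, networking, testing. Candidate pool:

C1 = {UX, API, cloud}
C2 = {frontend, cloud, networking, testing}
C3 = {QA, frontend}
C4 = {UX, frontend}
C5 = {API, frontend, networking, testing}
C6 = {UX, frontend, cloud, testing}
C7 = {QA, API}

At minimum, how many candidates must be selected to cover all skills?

C1, C2, C3 together cover {QA, UX, API, frontend, cloud, networking, testing} — every skill.
No 2 of the 7 candidates cover everything (all 21 pairs fall short), so 3 is minimum.

3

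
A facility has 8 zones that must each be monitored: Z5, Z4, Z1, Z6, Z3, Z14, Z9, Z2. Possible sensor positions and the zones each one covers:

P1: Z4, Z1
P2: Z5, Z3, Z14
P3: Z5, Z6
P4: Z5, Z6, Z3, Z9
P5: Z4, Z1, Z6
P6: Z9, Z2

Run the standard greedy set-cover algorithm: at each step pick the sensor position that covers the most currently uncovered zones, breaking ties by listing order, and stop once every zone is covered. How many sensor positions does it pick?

4

Pick 1: P4 covers 4 new zones (Z5, Z6, Z3, Z9).
Pick 2: P1 covers 2 new zones (Z4, Z1).
Pick 3: P2 covers 1 new zones (Z14).
Pick 4: P6 covers 1 new zones (Z2).
Greedy uses 4 sensor positions. (The true minimum is 3.)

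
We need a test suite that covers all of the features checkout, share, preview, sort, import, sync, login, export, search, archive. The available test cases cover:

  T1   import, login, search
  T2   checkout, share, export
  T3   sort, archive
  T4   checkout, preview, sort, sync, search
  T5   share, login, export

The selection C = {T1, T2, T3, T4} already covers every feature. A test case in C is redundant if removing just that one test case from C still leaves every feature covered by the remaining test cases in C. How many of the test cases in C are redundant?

Drop T1: import, login uncovered — not redundant.
Drop T2: share, export uncovered — not redundant.
Drop T3: archive uncovered — not redundant.
Drop T4: preview, sync uncovered — not redundant.
None of the test cases in C is redundant.

0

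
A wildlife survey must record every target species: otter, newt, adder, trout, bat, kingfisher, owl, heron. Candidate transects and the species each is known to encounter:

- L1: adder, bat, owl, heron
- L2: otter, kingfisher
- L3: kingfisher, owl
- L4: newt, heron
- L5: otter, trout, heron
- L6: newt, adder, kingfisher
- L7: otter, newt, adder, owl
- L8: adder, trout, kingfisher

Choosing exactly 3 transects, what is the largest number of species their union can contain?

Choosing L1, L5, L6 covers {otter, newt, adder, trout, bat, kingfisher, owl, heron} — 8 species.
That is all 8 species.

8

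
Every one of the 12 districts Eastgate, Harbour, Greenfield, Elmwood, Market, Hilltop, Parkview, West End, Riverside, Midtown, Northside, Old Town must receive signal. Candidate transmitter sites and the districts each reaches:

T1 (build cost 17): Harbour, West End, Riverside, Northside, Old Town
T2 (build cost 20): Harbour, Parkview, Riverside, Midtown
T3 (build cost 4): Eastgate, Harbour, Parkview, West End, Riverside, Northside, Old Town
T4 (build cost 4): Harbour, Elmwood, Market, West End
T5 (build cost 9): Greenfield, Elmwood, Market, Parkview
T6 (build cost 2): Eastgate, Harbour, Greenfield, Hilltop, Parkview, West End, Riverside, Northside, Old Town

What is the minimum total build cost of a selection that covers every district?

26

T2, T4, T6 cover every district at build cost 20 + 4 + 2 = 26.
Any cover uses at least 3 transmitter sites; among all covering selections none totals below 26.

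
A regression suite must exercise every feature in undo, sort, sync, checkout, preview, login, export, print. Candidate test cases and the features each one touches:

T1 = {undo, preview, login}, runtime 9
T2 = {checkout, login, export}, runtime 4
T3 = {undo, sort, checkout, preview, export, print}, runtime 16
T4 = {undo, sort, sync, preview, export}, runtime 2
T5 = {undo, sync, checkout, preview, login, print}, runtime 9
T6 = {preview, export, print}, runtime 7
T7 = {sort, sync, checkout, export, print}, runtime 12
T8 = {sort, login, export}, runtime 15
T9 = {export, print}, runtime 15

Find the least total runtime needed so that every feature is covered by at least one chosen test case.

T4, T5 cover every feature at runtime 2 + 9 = 11.
Any cover uses at least 2 test cases; among all covering selections none totals below 11.
Greedy by coverage-per-runtime would pick T4, T2, T6 for 13 — worse than the optimum 11.

11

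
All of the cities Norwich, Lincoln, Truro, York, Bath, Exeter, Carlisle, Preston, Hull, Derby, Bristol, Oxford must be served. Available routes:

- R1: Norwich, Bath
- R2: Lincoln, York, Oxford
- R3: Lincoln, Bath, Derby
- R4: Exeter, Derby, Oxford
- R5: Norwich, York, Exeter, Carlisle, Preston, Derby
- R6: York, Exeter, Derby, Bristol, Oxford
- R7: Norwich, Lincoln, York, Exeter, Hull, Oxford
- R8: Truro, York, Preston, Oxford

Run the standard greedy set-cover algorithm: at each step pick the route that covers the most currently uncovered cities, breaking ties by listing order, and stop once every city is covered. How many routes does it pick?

Pick 1: R5 covers 6 new cities (Norwich, York, Exeter, Carlisle, Preston, Derby).
Pick 2: R7 covers 3 new cities (Lincoln, Hull, Oxford).
Pick 3: R1 covers 1 new cities (Bath).
Pick 4: R6 covers 1 new cities (Bristol).
Pick 5: R8 covers 1 new cities (Truro).
Greedy uses 5 routes.

5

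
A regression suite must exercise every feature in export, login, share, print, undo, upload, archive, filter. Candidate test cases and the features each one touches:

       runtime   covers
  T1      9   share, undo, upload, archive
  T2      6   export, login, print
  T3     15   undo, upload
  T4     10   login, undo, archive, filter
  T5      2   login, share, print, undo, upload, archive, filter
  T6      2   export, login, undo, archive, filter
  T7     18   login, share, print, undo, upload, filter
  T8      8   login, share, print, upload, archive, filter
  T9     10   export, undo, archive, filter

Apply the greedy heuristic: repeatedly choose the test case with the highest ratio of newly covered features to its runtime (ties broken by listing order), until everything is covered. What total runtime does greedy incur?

Pick 1: T5 adds 7 new (login, share, print, undo, upload, archive, filter) at runtime 2 (ratio 7/2).
Pick 2: T6 adds 1 new (export) at runtime 2 (ratio 1/2).
Greedy total runtime: 2 + 2 = 4.

4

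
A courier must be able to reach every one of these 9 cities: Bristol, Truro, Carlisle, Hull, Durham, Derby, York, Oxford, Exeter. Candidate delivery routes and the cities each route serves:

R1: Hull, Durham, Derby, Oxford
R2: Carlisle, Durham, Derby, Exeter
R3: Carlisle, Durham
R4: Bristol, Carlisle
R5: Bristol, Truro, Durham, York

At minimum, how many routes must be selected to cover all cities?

3

R1, R2, R5 together cover {Bristol, Truro, Carlisle, Hull, Durham, Derby, York, Oxford, Exeter} — every city.
No 2 of the 5 routes cover everything (all 10 pairs fall short), so 3 is minimum.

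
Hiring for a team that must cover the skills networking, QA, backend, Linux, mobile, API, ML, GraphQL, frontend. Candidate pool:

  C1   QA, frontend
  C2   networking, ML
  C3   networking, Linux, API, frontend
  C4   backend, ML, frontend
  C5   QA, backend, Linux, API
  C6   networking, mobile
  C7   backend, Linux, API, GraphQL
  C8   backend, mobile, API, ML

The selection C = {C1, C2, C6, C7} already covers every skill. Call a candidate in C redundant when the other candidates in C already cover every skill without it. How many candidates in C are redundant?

0

Drop C1: QA, frontend uncovered — not redundant.
Drop C2: ML uncovered — not redundant.
Drop C6: mobile uncovered — not redundant.
Drop C7: backend, Linux, API, GraphQL uncovered — not redundant.
None of the candidates in C is redundant.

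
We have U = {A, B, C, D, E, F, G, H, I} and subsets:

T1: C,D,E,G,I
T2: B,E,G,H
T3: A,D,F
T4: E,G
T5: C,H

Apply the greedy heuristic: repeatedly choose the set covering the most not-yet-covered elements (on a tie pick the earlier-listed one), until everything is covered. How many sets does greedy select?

Pick 1: T1 covers 5 new elements (C, D, E, G, I).
Pick 2: T2 covers 2 new elements (B, H).
Pick 3: T3 covers 2 new elements (A, F).
Greedy uses 3 sets.

3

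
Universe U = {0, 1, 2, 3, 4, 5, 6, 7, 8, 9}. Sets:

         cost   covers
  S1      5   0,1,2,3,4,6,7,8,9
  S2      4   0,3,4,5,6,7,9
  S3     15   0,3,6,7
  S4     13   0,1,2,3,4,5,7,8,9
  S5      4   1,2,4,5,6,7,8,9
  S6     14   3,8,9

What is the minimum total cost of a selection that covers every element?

S2, S5 cover every element at cost 4 + 4 = 8.
Any cover uses at least 2 sets; among all covering selections none totals below 8.

8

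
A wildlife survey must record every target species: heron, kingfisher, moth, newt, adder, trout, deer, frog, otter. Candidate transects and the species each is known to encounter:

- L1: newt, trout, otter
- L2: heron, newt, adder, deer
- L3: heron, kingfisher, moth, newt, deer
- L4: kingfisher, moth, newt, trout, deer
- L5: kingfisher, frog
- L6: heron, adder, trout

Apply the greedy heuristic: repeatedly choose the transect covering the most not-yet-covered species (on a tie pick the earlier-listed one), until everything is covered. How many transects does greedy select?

4

Pick 1: L3 covers 5 new species (heron, kingfisher, moth, newt, deer).
Pick 2: L1 covers 2 new species (trout, otter).
Pick 3: L2 covers 1 new species (adder).
Pick 4: L5 covers 1 new species (frog).
Greedy uses 4 transects.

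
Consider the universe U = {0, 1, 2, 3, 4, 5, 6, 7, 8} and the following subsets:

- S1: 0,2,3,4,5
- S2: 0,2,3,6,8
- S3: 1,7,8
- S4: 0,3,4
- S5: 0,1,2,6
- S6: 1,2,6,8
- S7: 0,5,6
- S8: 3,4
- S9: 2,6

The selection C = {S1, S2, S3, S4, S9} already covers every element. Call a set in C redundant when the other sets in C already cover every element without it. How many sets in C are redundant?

3

Drop S1: 5 uncovered — not redundant.
Drop S2: the rest still cover every element — redundant.
Drop S3: 1, 7 uncovered — not redundant.
Drop S4: the rest still cover every element — redundant.
Drop S9: the rest still cover every element — redundant.
3 redundant: S2, S4, S9.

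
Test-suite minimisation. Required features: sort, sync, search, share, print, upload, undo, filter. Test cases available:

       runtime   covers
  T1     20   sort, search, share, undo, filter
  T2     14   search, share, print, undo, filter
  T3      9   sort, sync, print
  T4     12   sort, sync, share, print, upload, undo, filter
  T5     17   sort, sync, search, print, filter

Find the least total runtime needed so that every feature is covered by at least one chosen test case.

T2, T4 cover every feature at runtime 14 + 12 = 26.
Any cover uses at least 2 test cases; among all covering selections none totals below 26.

26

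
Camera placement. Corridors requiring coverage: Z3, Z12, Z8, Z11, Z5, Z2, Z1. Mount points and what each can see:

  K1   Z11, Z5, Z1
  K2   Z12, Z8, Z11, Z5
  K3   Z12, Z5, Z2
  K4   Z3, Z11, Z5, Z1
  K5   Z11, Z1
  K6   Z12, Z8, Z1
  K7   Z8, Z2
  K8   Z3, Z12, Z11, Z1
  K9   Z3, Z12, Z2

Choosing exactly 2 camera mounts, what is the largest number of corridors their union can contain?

6

Choosing K1, K9 covers {Z3, Z12, Z11, Z5, Z2, Z1} — 6 corridors.
No choice of 2 camera mounts does better; here Z8 is left uncovered.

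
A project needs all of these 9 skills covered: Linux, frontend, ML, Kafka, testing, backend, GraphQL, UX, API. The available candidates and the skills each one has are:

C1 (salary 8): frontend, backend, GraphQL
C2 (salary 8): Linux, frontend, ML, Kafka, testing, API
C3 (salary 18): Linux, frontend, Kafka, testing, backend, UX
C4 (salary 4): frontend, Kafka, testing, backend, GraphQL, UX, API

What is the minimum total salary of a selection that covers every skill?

C2, C4 cover every skill at salary 8 + 4 = 12.
Any cover uses at least 2 candidates; among all covering selections none totals below 12.

12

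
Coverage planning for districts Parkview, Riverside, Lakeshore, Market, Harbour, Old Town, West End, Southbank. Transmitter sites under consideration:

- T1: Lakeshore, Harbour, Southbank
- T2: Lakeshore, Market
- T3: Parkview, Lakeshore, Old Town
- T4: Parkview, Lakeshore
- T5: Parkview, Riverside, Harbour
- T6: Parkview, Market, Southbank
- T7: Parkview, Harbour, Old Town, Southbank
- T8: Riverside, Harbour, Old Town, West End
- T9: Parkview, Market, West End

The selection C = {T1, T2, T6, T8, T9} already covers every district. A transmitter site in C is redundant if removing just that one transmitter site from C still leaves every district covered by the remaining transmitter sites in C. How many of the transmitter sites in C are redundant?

Drop T1: the rest still cover every district — redundant.
Drop T2: the rest still cover every district — redundant.
Drop T6: the rest still cover every district — redundant.
Drop T8: Riverside, Old Town uncovered — not redundant.
Drop T9: the rest still cover every district — redundant.
4 redundant: T1, T2, T6, T9.

4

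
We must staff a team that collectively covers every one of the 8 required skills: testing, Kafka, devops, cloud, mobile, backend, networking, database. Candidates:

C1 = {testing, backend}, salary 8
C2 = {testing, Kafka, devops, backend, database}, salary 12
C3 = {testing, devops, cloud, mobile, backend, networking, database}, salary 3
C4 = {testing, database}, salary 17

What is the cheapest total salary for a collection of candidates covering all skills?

15

C2, C3 cover every skill at salary 12 + 3 = 15.
Any cover uses at least 2 candidates; among all covering selections none totals below 15.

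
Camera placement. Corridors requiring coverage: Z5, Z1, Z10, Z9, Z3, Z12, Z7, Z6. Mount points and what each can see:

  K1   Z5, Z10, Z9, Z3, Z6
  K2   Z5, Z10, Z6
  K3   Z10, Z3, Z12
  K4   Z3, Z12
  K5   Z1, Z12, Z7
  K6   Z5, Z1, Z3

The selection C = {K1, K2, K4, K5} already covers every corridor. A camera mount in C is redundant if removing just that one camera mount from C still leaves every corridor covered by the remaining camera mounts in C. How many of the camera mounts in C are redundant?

2

Drop K1: Z9 uncovered — not redundant.
Drop K2: the rest still cover every corridor — redundant.
Drop K4: the rest still cover every corridor — redundant.
Drop K5: Z1, Z7 uncovered — not redundant.
2 redundant: K2, K4.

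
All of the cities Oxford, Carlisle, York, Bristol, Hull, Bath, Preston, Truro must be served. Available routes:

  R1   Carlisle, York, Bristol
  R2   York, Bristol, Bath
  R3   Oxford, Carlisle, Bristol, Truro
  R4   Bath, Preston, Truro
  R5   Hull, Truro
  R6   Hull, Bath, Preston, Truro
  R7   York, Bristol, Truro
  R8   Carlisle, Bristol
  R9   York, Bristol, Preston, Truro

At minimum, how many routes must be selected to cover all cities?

3

R1, R3, R6 together cover {Oxford, Carlisle, York, Bristol, Hull, Bath, Preston, Truro} — every city.
No 2 of the 9 routes cover everything (all 36 pairs fall short), so 3 is minimum.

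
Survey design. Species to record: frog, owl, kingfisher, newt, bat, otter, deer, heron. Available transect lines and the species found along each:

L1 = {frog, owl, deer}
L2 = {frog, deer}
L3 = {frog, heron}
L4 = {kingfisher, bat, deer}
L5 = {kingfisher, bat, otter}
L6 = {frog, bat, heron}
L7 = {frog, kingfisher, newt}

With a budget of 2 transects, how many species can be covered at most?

6

Choosing L1, L5 covers {frog, owl, kingfisher, bat, otter, deer} — 6 species.
No choice of 2 transects does better; here newt, heron are left uncovered.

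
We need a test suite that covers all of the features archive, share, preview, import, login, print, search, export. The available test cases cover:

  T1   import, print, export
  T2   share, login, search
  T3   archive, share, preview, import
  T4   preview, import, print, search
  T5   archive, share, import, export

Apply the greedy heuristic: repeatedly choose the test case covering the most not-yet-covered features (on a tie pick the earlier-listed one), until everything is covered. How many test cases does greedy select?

Pick 1: T3 covers 4 new features (archive, share, preview, import).
Pick 2: T1 covers 2 new features (print, export).
Pick 3: T2 covers 2 new features (login, search).
Greedy uses 3 test cases.

3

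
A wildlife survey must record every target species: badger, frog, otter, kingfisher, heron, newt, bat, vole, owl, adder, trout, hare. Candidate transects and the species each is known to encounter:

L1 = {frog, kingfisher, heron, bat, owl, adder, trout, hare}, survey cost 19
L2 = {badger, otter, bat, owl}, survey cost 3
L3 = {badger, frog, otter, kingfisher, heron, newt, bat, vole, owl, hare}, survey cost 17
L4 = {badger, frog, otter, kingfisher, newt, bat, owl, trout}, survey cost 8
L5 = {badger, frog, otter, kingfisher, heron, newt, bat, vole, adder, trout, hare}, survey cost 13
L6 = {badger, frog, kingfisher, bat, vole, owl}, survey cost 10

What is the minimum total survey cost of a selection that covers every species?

16

L2, L5 cover every species at survey cost 3 + 13 = 16.
Any cover uses at least 2 transects; among all covering selections none totals below 16.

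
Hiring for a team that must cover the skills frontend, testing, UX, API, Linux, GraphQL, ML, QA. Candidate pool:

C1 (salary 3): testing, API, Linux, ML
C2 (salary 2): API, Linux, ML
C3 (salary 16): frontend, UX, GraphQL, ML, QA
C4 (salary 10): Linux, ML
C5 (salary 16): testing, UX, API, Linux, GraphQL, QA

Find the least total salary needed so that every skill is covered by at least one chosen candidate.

19

C1, C3 cover every skill at salary 3 + 16 = 19.
Any cover uses at least 2 candidates; among all covering selections none totals below 19.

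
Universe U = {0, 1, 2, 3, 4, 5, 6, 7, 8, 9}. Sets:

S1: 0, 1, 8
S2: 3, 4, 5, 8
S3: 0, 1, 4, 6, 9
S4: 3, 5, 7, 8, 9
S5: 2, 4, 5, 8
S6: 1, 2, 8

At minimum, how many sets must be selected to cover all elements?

S3, S4, S5 together cover {0, 1, 2, 3, 4, 5, 6, 7, 8, 9} — every element.
No 2 of the 6 sets cover everything (all 15 pairs fall short), so 3 is minimum.

3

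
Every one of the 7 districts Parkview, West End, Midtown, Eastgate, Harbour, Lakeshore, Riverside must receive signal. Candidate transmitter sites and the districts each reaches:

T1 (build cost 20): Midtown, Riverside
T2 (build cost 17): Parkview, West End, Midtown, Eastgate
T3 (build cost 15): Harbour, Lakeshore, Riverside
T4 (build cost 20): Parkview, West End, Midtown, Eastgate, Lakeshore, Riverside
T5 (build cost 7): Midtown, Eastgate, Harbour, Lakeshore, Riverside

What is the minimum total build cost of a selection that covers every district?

T2, T5 cover every district at build cost 17 + 7 = 24.
Any cover uses at least 2 transmitter sites; among all covering selections none totals below 24.

24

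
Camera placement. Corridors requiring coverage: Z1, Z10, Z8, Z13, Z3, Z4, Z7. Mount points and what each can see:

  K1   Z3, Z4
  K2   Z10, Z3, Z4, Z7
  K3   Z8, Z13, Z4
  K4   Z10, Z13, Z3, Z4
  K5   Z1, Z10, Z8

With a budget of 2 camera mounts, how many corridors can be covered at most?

6

Choosing K2, K3 covers {Z10, Z8, Z13, Z3, Z4, Z7} — 6 corridors.
No choice of 2 camera mounts does better; here Z1 is left uncovered.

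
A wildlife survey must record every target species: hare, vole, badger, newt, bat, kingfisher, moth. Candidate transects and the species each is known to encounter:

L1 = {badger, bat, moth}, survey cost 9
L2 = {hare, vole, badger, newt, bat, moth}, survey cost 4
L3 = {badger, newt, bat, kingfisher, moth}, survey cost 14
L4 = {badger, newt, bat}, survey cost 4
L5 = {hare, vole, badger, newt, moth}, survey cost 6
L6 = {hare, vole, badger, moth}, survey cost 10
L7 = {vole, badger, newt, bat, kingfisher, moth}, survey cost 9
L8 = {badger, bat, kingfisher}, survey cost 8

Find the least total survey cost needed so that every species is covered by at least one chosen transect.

12

L2, L8 cover every species at survey cost 4 + 8 = 12.
Any cover uses at least 2 transects; among all covering selections none totals below 12.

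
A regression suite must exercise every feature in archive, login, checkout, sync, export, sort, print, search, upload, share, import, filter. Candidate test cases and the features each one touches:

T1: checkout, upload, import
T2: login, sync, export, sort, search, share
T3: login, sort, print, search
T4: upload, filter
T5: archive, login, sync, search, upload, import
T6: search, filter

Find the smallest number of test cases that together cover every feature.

5

T1, T2, T3, T4, T5 together cover {archive, login, checkout, sync, export, sort, print, search, upload, share, import, filter} — every feature.
No 4 of the 6 test cases cover everything (all 15 size-4 selections fall short), so 5 is minimum.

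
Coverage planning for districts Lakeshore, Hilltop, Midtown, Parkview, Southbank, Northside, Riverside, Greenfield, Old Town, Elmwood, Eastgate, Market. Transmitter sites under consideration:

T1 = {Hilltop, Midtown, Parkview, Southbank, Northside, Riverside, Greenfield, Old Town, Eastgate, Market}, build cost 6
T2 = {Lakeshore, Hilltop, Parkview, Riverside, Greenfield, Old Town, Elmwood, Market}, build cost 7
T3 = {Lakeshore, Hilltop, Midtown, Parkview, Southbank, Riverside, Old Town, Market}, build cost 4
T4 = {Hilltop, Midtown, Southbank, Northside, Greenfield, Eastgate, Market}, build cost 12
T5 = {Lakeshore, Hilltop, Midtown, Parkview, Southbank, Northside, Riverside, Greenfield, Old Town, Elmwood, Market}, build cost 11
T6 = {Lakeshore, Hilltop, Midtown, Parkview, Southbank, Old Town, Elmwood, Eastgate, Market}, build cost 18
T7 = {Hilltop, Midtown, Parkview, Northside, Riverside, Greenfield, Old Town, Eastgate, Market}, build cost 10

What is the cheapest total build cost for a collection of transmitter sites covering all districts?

T1, T2 cover every district at build cost 6 + 7 = 13.
Any cover uses at least 2 transmitter sites; among all covering selections none totals below 13.
Greedy by coverage-per-build cost would pick T3, T1, T2 for 17 — worse than the optimum 13.

13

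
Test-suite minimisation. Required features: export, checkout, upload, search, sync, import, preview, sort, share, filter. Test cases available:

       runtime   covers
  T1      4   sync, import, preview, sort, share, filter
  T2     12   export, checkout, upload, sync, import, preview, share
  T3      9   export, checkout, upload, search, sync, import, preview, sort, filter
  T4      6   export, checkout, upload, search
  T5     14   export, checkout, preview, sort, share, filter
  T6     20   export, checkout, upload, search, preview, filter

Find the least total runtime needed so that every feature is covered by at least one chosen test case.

T1, T4 cover every feature at runtime 4 + 6 = 10.
Any cover uses at least 2 test cases; among all covering selections none totals below 10.

10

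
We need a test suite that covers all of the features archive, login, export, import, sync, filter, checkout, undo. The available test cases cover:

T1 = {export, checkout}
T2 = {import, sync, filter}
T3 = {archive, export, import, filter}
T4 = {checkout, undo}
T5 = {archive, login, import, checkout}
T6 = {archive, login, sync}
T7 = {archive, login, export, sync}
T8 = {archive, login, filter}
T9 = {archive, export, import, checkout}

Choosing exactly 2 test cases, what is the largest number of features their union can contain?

Choosing T2, T5 covers {archive, login, import, sync, filter, checkout} — 6 features.
No choice of 2 test cases does better; here export, undo are left uncovered.

6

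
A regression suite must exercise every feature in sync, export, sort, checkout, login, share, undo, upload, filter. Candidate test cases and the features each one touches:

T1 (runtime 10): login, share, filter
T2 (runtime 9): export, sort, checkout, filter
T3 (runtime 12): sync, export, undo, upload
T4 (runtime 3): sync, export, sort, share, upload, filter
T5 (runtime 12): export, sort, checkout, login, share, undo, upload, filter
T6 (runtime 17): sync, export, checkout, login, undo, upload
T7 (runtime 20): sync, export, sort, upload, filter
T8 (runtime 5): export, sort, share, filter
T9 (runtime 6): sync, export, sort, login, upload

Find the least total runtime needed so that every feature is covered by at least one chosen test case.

15

T4, T5 cover every feature at runtime 3 + 12 = 15.
Any cover uses at least 2 test cases; among all covering selections none totals below 15.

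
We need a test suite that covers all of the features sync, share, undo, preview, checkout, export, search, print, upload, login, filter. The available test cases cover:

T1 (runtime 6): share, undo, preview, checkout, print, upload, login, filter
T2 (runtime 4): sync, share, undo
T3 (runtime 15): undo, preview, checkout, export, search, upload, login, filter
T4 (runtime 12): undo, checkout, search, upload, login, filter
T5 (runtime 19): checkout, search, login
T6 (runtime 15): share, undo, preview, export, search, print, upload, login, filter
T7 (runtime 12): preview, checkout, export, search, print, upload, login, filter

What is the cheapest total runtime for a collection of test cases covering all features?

16

T2, T7 cover every feature at runtime 4 + 12 = 16.
Any cover uses at least 2 test cases; among all covering selections none totals below 16.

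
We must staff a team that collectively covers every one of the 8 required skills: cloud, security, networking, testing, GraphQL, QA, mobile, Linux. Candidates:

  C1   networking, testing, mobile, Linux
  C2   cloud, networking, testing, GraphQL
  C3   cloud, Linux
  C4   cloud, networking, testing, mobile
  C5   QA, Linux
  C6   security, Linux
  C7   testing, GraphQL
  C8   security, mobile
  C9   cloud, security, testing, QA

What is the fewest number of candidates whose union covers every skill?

C1, C2, C9 together cover {cloud, security, networking, testing, GraphQL, QA, mobile, Linux} — every skill.
No 2 of the 9 candidates cover everything (all 36 pairs fall short), so 3 is minimum.

3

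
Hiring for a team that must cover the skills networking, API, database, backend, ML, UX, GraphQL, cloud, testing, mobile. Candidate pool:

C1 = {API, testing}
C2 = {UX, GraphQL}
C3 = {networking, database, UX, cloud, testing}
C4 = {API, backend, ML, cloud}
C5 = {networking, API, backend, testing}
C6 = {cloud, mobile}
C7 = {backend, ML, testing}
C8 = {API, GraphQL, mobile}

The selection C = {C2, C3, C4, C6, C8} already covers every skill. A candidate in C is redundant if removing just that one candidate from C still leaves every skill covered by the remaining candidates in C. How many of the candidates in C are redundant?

Drop C2: the rest still cover every skill — redundant.
Drop C3: networking, database, testing uncovered — not redundant.
Drop C4: backend, ML uncovered — not redundant.
Drop C6: the rest still cover every skill — redundant.
Drop C8: the rest still cover every skill — redundant.
3 redundant: C2, C6, C8.

3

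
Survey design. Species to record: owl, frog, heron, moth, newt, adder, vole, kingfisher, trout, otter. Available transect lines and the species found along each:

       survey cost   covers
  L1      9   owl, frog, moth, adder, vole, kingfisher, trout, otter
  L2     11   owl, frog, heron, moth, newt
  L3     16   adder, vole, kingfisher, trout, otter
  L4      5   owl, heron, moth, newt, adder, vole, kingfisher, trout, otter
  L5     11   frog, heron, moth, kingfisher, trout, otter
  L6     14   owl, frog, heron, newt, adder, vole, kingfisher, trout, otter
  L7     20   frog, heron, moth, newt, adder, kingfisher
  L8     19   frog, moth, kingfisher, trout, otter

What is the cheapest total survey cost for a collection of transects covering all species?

14

L1, L4 cover every species at survey cost 9 + 5 = 14.
Any cover uses at least 2 transects; among all covering selections none totals below 14.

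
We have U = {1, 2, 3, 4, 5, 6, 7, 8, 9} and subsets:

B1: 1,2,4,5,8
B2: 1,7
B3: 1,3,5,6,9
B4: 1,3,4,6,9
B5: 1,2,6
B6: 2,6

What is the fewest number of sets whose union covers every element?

B1, B2, B3 together cover {1, 2, 3, 4, 5, 6, 7, 8, 9} — every element.
No 2 of the 6 sets cover everything (all 15 pairs fall short), so 3 is minimum.

3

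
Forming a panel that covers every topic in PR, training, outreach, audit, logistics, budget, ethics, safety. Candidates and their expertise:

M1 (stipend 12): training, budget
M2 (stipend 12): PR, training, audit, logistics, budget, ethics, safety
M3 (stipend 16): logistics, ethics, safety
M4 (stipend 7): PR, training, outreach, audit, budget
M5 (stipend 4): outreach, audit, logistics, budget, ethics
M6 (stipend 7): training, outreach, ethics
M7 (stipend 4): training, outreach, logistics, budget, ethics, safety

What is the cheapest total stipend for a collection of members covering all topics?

M4, M7 cover every topic at stipend 7 + 4 = 11.
Any cover uses at least 2 members; among all covering selections none totals below 11.

11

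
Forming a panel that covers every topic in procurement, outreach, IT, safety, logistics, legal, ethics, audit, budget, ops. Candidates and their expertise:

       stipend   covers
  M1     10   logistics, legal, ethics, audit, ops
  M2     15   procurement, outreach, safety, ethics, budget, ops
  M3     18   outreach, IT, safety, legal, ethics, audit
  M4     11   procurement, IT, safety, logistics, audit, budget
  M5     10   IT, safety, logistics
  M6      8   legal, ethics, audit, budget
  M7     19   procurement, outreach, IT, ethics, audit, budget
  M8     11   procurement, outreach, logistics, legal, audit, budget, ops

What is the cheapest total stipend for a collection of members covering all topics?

M3, M8 cover every topic at stipend 18 + 11 = 29.
Any cover uses at least 2 members; among all covering selections none totals below 29.

29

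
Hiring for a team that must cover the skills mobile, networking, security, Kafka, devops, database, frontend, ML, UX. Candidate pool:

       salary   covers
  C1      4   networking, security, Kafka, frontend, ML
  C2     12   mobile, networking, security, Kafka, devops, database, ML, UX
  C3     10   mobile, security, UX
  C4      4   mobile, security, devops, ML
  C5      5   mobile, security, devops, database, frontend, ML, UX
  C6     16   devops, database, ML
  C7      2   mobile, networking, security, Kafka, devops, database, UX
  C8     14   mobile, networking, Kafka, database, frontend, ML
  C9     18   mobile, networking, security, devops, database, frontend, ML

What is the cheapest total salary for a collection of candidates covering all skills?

C1, C7 cover every skill at salary 4 + 2 = 6.
Any cover uses at least 2 candidates; among all covering selections none totals below 6.

6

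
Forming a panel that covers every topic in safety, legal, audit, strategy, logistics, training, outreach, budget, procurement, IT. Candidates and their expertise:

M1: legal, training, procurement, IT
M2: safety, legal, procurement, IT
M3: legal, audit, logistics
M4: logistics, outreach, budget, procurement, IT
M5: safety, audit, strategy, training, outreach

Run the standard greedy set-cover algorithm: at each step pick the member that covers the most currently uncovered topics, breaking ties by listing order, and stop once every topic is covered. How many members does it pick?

Pick 1: M4 covers 5 new topics (logistics, outreach, budget, procurement, IT).
Pick 2: M5 covers 4 new topics (safety, audit, strategy, training).
Pick 3: M1 covers 1 new topics (legal).
Greedy uses 3 members.

3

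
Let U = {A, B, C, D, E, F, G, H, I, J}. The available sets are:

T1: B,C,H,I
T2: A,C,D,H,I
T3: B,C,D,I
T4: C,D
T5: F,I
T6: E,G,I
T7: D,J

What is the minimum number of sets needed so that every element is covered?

5

T1, T2, T5, T6, T7 together cover {A, B, C, D, E, F, G, H, I, J} — every element.
No 4 of the 7 sets cover everything (all 35 size-4 selections fall short), so 5 is minimum.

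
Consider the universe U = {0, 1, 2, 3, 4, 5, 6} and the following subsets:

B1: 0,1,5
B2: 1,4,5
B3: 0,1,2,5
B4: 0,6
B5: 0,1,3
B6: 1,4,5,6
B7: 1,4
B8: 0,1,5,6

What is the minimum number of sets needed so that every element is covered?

B3, B5, B6 together cover {0, 1, 2, 3, 4, 5, 6} — every element.
No 2 of the 8 sets cover everything (all 28 pairs fall short), so 3 is minimum.

3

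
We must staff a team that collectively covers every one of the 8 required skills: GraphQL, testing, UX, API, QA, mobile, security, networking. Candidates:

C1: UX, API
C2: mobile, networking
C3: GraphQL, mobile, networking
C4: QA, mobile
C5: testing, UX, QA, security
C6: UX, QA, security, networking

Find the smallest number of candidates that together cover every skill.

C1, C3, C5 together cover {GraphQL, testing, UX, API, QA, mobile, security, networking} — every skill.
No 2 of the 6 candidates cover everything (all 15 pairs fall short), so 3 is minimum.

3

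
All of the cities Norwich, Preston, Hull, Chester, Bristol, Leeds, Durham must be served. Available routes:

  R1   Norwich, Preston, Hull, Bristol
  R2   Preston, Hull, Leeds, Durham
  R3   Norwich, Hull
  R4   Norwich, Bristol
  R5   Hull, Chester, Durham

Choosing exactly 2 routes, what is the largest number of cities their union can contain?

Choosing R1, R2 covers {Norwich, Preston, Hull, Bristol, Leeds, Durham} — 6 cities.
No choice of 2 routes does better; here Chester is left uncovered.

6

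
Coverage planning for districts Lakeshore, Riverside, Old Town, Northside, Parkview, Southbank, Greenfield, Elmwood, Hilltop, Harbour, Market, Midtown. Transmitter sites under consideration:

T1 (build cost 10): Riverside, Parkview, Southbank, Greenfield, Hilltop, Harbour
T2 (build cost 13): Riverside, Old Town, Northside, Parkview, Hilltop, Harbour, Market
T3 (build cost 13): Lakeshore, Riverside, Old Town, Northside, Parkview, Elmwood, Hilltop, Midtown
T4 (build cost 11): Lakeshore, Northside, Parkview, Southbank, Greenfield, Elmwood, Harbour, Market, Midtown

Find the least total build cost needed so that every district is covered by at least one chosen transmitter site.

T2, T4 cover every district at build cost 13 + 11 = 24.
Any cover uses at least 2 transmitter sites; among all covering selections none totals below 24.

24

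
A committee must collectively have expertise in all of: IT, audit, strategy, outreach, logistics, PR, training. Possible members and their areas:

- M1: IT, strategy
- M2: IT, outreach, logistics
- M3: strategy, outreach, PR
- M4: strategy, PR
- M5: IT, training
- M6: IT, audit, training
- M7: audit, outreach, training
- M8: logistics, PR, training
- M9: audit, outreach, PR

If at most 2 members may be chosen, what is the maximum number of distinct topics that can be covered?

Choosing M3, M6 covers {IT, audit, strategy, outreach, PR, training} — 6 topics.
No choice of 2 members does better; here logistics is left uncovered.

6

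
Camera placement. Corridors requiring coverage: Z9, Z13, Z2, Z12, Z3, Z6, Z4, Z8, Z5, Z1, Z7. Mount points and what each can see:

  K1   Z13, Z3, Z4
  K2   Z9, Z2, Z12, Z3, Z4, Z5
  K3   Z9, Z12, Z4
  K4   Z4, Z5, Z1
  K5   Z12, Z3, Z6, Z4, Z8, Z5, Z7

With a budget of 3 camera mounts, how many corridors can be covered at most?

10

Choosing K1, K2, K5 covers {Z9, Z13, Z2, Z12, Z3, Z6, Z4, Z8, Z5, Z7} — 10 corridors.
No choice of 3 camera mounts does better; here Z1 is left uncovered.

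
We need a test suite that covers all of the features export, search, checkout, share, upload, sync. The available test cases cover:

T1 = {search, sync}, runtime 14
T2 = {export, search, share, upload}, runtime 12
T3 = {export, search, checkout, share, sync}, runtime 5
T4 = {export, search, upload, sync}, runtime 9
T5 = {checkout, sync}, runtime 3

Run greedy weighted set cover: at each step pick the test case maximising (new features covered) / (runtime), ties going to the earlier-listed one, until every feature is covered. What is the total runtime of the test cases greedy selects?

14

Pick 1: T3 adds 5 new (export, search, checkout, share, sync) at runtime 5 (ratio 5/5).
Pick 2: T4 adds 1 new (upload) at runtime 9 (ratio 1/9).
Greedy total runtime: 5 + 9 = 14.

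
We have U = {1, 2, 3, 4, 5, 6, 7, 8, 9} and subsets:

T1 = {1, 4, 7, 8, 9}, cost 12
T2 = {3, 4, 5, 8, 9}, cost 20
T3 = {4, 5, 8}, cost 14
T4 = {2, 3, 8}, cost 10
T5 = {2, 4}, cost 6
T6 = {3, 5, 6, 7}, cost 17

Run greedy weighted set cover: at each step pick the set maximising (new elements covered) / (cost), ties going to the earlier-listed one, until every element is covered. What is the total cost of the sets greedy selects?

Pick 1: T1 adds 5 new (1, 4, 7, 8, 9) at cost 12 (ratio 5/12).
Pick 2: T4 adds 2 new (2, 3) at cost 10 (ratio 2/10).
Pick 3: T6 adds 2 new (5, 6) at cost 17 (ratio 2/17).
Greedy total cost: 12 + 10 + 17 = 39. (The true optimum is 35, so greedy overshoots here.)

39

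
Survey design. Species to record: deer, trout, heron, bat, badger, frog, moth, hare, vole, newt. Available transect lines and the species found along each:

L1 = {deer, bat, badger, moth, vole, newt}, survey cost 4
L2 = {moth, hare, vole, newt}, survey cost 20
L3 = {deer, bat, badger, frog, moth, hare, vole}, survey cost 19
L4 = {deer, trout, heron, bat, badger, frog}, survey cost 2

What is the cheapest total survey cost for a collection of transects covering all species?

22

L2, L4 cover every species at survey cost 20 + 2 = 22.
Any cover uses at least 2 transects; among all covering selections none totals below 22.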